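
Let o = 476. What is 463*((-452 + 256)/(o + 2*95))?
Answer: -45374/333 ≈ -136.26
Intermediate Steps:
463*((-452 + 256)/(o + 2*95)) = 463*((-452 + 256)/(476 + 2*95)) = 463*(-196/(476 + 190)) = 463*(-196/666) = 463*(-196*1/666) = 463*(-98/333) = -45374/333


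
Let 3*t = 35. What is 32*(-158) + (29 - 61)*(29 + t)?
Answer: -19072/3 ≈ -6357.3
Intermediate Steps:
t = 35/3 (t = (⅓)*35 = 35/3 ≈ 11.667)
32*(-158) + (29 - 61)*(29 + t) = 32*(-158) + (29 - 61)*(29 + 35/3) = -5056 - 32*122/3 = -5056 - 3904/3 = -19072/3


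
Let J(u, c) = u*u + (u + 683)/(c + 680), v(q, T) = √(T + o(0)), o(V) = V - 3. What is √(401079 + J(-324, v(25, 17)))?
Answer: √(344117759 + 506055*√14)/√(680 + √14) ≈ 711.38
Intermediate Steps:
o(V) = -3 + V
v(q, T) = √(-3 + T) (v(q, T) = √(T + (-3 + 0)) = √(T - 3) = √(-3 + T))
J(u, c) = u² + (683 + u)/(680 + c)
√(401079 + J(-324, v(25, 17))) = √(401079 + (683 - 324 + 680*(-324)² + √(-3 + 17)*(-324)²)/(680 + √(-3 + 17))) = √(401079 + (683 - 324 + 680*104976 + √14*104976)/(680 + √14)) = √(401079 + (683 - 324 + 71383680 + 104976*√14)/(680 + √14)) = √(401079 + (71384039 + 104976*√14)/(680 + √14))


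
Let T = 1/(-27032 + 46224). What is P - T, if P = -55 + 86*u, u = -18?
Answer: -30764777/19192 ≈ -1603.0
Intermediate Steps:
P = -1603 (P = -55 + 86*(-18) = -55 - 1548 = -1603)
T = 1/19192 ≈ 5.2105e-5
P - T = -1603 - 1*1/19192 = -1603 - 1/19192 = -30764777/19192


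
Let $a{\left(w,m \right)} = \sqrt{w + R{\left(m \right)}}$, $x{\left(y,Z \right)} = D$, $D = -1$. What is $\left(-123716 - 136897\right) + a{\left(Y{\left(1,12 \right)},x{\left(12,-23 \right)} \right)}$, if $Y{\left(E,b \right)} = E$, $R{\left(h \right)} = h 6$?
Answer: $-260613 + i \sqrt{5} \approx -2.6061 \cdot 10^{5} + 2.2361 i$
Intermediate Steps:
$x{\left(y,Z \right)} = -1$
$R{\left(h \right)} = 6 h$
$a{\left(w,m \right)} = \sqrt{w + 6 m}$
$\left(-123716 - 136897\right) + a{\left(Y{\left(1,12 \right)},x{\left(12,-23 \right)} \right)} = \left(-123716 - 136897\right) + \sqrt{1 + 6 \left(-1\right)} = -260613 + \sqrt{1 - 6} = -260613 + \sqrt{-5} = -260613 + i \sqrt{5}$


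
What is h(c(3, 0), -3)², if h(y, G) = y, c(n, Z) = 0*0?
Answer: 0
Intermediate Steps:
c(n, Z) = 0
h(c(3, 0), -3)² = 0² = 0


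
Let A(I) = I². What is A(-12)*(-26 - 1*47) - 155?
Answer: -10667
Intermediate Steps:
A(-12)*(-26 - 1*47) - 155 = (-12)²*(-26 - 1*47) - 155 = 144*(-26 - 47) - 155 = 144*(-73) - 155 = -10512 - 155 = -10667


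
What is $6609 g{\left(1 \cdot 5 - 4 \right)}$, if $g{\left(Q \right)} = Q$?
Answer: $6609$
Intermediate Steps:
$6609 g{\left(1 \cdot 5 - 4 \right)} = 6609 \left(1 \cdot 5 - 4\right) = 6609 \left(5 - 4\right) = 6609 \cdot 1 = 6609$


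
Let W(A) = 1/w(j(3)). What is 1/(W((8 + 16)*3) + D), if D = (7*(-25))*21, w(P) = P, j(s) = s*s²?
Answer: -27/99224 ≈ -0.00027211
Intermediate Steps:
j(s) = s³
W(A) = 1/27 (W(A) = 1/(3³) = 1/27)
D = -3675 (D = -175*21 = -3675)
1/(W((8 + 16)*3) + D) = 1/(1/27 - 3675) = 1/(-99224/27) = -27/99224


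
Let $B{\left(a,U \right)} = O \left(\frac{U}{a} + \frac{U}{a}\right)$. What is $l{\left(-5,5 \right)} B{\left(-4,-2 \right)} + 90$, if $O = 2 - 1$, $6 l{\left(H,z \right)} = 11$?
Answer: $\frac{551}{6} \approx 91.833$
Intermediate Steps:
$l{\left(H,z \right)} = \frac{11}{6}$ ($l{\left(H,z \right)} = \frac{1}{6} \cdot 11 = \frac{11}{6}$)
$O = 1$
$B{\left(a,U \right)} = \frac{2 U}{a}$ ($B{\left(a,U \right)} = 1 \left(\frac{U}{a} + \frac{U}{a}\right) = 1 \frac{2 U}{a} = \frac{2 U}{a}$)
$l{\left(-5,5 \right)} B{\left(-4,-2 \right)} + 90 = \frac{11 \cdot 2 \left(-2\right) \frac{1}{-4}}{6} + 90 = \frac{11 \cdot 2 \left(-2\right) \left(- \frac{1}{4}\right)}{6} + 90 = \frac{11}{6} \cdot 1 + 90 = \frac{11}{6} + 90 = \frac{551}{6}$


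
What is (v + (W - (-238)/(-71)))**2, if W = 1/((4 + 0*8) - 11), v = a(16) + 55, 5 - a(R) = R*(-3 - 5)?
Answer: 8408706601/247009 ≈ 34042.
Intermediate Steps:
a(R) = 5 + 8*R (a(R) = 5 - R*(-3 - 5) = 5 - R*(-8) = 5 - (-8)*R = 5 + 8*R)
v = 188 (v = (5 + 8*16) + 55 = (5 + 128) + 55 = 133 + 55 = 188)
W = -1/7 (W = 1/((4 + 0) - 11) = 1/(4 - 11) = 1/(-7) = -1/7 ≈ -0.14286)
(v + (W - (-238)/(-71)))**2 = (188 + (-1/7 - (-238)/(-71)))**2 = (188 + (-1/7 - (-238)*(-1)/71))**2 = (188 + (-1/7 - 1*238/71))**2 = (188 + (-1/7 - 238/71))**2 = (188 - 1737/497)**2 = (91699/497)**2 = 8408706601/247009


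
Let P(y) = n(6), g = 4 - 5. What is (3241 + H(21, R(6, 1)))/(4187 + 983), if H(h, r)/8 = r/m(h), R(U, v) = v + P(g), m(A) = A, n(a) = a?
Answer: 9731/15510 ≈ 0.62740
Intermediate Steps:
g = -1
P(y) = 6
R(U, v) = 6 + v (R(U, v) = v + 6 = 6 + v)
H(h, r) = 8*r/h (H(h, r) = 8*(r/h) = 8*r/h)
(3241 + H(21, R(6, 1)))/(4187 + 983) = (3241 + 8*(6 + 1)/21)/(4187 + 983) = (3241 + 8*7*(1/21))/5170 = (3241 + 8/3)*(1/5170) = (9731/3)*(1/5170) = 9731/15510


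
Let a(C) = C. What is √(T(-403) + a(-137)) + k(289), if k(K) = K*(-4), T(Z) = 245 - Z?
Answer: -1156 + √511 ≈ -1133.4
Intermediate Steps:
k(K) = -4*K
√(T(-403) + a(-137)) + k(289) = √((245 - 1*(-403)) - 137) - 4*289 = √((245 + 403) - 137) - 1156 = √(648 - 137) - 1156 = √511 - 1156 = -1156 + √511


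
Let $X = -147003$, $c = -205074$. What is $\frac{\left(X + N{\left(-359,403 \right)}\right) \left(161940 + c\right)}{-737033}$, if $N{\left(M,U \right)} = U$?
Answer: $- \frac{6323444400}{737033} \approx -8579.6$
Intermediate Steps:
$\frac{\left(X + N{\left(-359,403 \right)}\right) \left(161940 + c\right)}{-737033} = \frac{\left(-147003 + 403\right) \left(161940 - 205074\right)}{-737033} = \left(-146600\right) \left(-43134\right) \left(- \frac{1}{737033}\right) = 6323444400 \left(- \frac{1}{737033}\right) = - \frac{6323444400}{737033}$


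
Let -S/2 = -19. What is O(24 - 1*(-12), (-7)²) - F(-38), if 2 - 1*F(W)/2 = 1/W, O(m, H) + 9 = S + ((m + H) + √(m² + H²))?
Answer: 2089/19 + √3697 ≈ 170.75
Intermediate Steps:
S = 38 (S = -2*(-19) = 38)
O(m, H) = 29 + H + m + √(H² + m²) (O(m, H) = -9 + (38 + ((m + H) + √(m² + H²))) = -9 + (38 + ((H + m) + √(H² + m²))) = -9 + (38 + (H + m + √(H² + m²))) = -9 + (38 + H + m + √(H² + m²)) = 29 + H + m + √(H² + m²))
F(W) = 4 - 2/W
O(24 - 1*(-12), (-7)²) - F(-38) = (29 + (-7)² + (24 - 1*(-12)) + √(((-7)²)² + (24 - 1*(-12))²)) - (4 - 2/(-38)) = (29 + 49 + (24 + 12) + √(49² + (24 + 12)²)) - (4 - 2*(-1/38)) = (29 + 49 + 36 + √(2401 + 36²)) - (4 + 1/19) = (29 + 49 + 36 + √(2401 + 1296)) - 1*77/19 = (29 + 49 + 36 + √3697) - 77/19 = (114 + √3697) - 77/19 = 2089/19 + √3697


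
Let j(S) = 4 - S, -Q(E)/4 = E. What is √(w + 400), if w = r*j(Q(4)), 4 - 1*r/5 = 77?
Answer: 10*I*√69 ≈ 83.066*I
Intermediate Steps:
r = -365 (r = 20 - 5*77 = 20 - 385 = -365)
Q(E) = -4*E
w = -7300 (w = -365*(4 - (-4)*4) = -365*(4 - 1*(-16)) = -365*(4 + 16) = -365*20 = -7300)
√(w + 400) = √(-7300 + 400) = √(-6900) = 10*I*√69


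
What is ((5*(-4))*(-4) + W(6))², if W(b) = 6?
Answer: 7396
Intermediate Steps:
((5*(-4))*(-4) + W(6))² = ((5*(-4))*(-4) + 6)² = (-20*(-4) + 6)² = (80 + 6)² = 86² = 7396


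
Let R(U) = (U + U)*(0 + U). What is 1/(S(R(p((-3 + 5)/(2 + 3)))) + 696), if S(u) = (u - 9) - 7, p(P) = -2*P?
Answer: 25/17032 ≈ 0.0014678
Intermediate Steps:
R(U) = 2*U**2 (R(U) = (2*U)*U = 2*U**2)
S(u) = -16 + u (S(u) = (-9 + u) - 7 = -16 + u)
1/(S(R(p((-3 + 5)/(2 + 3)))) + 696) = 1/((-16 + 2*(-2*(-3 + 5)/(2 + 3))**2) + 696) = 1/((-16 + 2*(-4/5)**2) + 696) = 1/((-16 + 2*(16/25)) + 696) = 1/((-16 + 32/25) + 696) = 1/(-368/25 + 696) = 1/(17032/25) = 25/17032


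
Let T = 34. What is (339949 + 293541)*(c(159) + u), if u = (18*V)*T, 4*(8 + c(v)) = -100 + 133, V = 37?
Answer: 28689811865/2 ≈ 1.4345e+10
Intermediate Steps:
c(v) = 1/4 (c(v) = -8 + (-100 + 133)/4 = -8 + (1/4)*33 = -8 + 33/4 = 1/4)
u = 22644 (u = (18*37)*34 = 666*34 = 22644)
(339949 + 293541)*(c(159) + u) = (339949 + 293541)*(1/4 + 22644) = 633490*(90577/4) = 28689811865/2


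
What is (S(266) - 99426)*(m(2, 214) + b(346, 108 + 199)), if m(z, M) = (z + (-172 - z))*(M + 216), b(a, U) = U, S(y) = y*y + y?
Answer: 2092039812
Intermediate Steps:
S(y) = y + y² (S(y) = y² + y = y + y²)
m(z, M) = -37152 - 172*M (m(z, M) = -172*(216 + M) = -37152 - 172*M)
(S(266) - 99426)*(m(2, 214) + b(346, 108 + 199)) = (266*(1 + 266) - 99426)*((-37152 - 172*214) + (108 + 199)) = (266*267 - 99426)*((-37152 - 36808) + 307) = (71022 - 99426)*(-73960 + 307) = -28404*(-73653) = 2092039812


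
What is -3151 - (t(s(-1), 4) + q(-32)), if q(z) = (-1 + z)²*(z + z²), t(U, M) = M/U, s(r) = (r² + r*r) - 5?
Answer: -3250313/3 ≈ -1.0834e+6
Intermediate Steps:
s(r) = -5 + 2*r² (s(r) = (r² + r²) - 5 = 2*r² - 5 = -5 + 2*r²)
-3151 - (t(s(-1), 4) + q(-32)) = -3151 - (4/(-5 + 2*(-1)²) - 32*(-1 - 32)²*(1 - 32)) = -3151 - (4/(-5 + 2*1) - 32*(-33)²*(-31)) = -3151 - (4/(-5 + 2) - 32*1089*(-31)) = -3151 - (4/(-3) + 1080288) = -3151 - (4*(-⅓) + 1080288) = -3151 - (-4/3 + 1080288) = -3151 - 1*3240860/3 = -3151 - 3240860/3 = -3250313/3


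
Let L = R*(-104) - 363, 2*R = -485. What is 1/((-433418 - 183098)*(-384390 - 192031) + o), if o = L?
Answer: 1/355372794093 ≈ 2.8139e-12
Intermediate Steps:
R = -485/2 (R = (½)*(-485) = -485/2 ≈ -242.50)
L = 24857 (L = -485/2*(-104) - 363 = 25220 - 363 = 24857)
o = 24857
1/((-433418 - 183098)*(-384390 - 192031) + o) = 1/((-433418 - 183098)*(-384390 - 192031) + 24857) = 1/(-616516*(-576421) + 24857) = 1/(355372769236 + 24857) = 1/355372794093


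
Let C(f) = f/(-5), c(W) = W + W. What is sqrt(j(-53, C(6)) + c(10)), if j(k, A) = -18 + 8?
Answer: sqrt(10) ≈ 3.1623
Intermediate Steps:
c(W) = 2*W
C(f) = -f/5 (C(f) = f*(-1/5) = -f/5)
j(k, A) = -10
sqrt(j(-53, C(6)) + c(10)) = sqrt(-10 + 2*10) = sqrt(-10 + 20) = sqrt(10)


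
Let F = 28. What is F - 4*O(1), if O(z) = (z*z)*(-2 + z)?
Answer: 32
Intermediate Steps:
O(z) = z**2*(-2 + z)
F - 4*O(1) = 28 - 4*1**2*(-2 + 1) = 28 - 4*(-1) = 28 + 4 = 32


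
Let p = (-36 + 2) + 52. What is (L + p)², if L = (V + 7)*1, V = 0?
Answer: 625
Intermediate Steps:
p = 18 (p = -34 + 52 = 18)
L = 7 (L = (0 + 7)*1 = 7*1 = 7)
(L + p)² = (7 + 18)² = 25² = 625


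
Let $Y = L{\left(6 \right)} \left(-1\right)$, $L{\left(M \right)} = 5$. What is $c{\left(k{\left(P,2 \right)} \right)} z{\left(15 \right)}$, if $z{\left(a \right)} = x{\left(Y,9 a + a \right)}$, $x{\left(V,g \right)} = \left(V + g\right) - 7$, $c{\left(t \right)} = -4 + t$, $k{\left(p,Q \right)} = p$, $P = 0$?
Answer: $-552$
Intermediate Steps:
$Y = -5$ ($Y = 5 \left(-1\right) = -5$)
$x{\left(V,g \right)} = -7 + V + g$
$z{\left(a \right)} = -12 + 10 a$ ($z{\left(a \right)} = -7 - 5 + \left(9 a + a\right) = -7 - 5 + 10 a = -12 + 10 a$)
$c{\left(k{\left(P,2 \right)} \right)} z{\left(15 \right)} = \left(-4 + 0\right) \left(-12 + 10 \cdot 15\right) = - 4 \left(-12 + 150\right) = \left(-4\right) 138 = -552$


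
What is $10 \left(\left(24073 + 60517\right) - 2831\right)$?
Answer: $817590$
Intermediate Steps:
$10 \left(\left(24073 + 60517\right) - 2831\right) = 10 \left(84590 - 2831\right) = 10 \cdot 81759 = 817590$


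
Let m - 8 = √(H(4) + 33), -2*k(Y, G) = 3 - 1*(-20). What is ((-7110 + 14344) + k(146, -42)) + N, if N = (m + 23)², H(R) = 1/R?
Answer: 32867/4 + 31*√133 ≈ 8574.3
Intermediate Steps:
H(R) = 1/R
k(Y, G) = -23/2 (k(Y, G) = -(3 - 1*(-20))/2 = -(3 + 20)/2 = -½*23 = -23/2)
m = 8 + √133/2 (m = 8 + √(1/4 + 33) = 8 + √(¼ + 33) = 8 + √(133/4) = 8 + √133/2 ≈ 13.766)
N = (31 + √133/2)² (N = ((8 + √133/2) + 23)² = (31 + √133/2)² ≈ 1351.8)
((-7110 + 14344) + k(146, -42)) + N = ((-7110 + 14344) - 23/2) + (62 + √133)²/4 = (7234 - 23/2) + (62 + √133)²/4 = 14445/2 + (62 + √133)²/4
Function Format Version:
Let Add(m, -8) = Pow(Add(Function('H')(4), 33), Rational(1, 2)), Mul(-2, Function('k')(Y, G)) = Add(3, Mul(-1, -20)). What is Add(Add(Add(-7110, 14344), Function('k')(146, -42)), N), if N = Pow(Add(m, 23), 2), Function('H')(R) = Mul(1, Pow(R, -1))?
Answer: Add(Rational(32867, 4), Mul(31, Pow(133, Rational(1, 2)))) ≈ 8574.3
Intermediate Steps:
Function('H')(R) = Pow(R, -1)
Function('k')(Y, G) = Rational(-23, 2) (Function('k')(Y, G) = Mul(Rational(-1, 2), Add(3, Mul(-1, -20))) = Mul(Rational(-1, 2), Add(3, 20)) = Mul(Rational(-1, 2), 23) = Rational(-23, 2))
m = Add(8, Mul(Rational(1, 2), Pow(133, Rational(1, 2)))) (m = Add(8, Pow(Add(Pow(4, -1), 33), Rational(1, 2))) = Add(8, Pow(Add(Rational(1, 4), 33), Rational(1, 2))) = Add(8, Pow(Rational(133, 4), Rational(1, 2))) = Add(8, Mul(Rational(1, 2), Pow(133, Rational(1, 2)))) ≈ 13.766)
N = Pow(Add(31, Mul(Rational(1, 2), Pow(133, Rational(1, 2)))), 2) (N = Pow(Add(Add(8, Mul(Rational(1, 2), Pow(133, Rational(1, 2)))), 23), 2) = Pow(Add(31, Mul(Rational(1, 2), Pow(133, Rational(1, 2)))), 2) ≈ 1351.8)
Add(Add(Add(-7110, 14344), Function('k')(146, -42)), N) = Add(Add(Add(-7110, 14344), Rational(-23, 2)), Mul(Rational(1, 4), Pow(Add(62, Pow(133, Rational(1, 2))), 2))) = Add(Add(7234, Rational(-23, 2)), Mul(Rational(1, 4), Pow(Add(62, Pow(133, Rational(1, 2))), 2))) = Add(Rational(14445, 2), Mul(Rational(1, 4), Pow(Add(62, Pow(133, Rational(1, 2))), 2)))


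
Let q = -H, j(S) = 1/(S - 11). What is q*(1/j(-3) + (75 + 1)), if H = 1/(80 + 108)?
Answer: -31/94 ≈ -0.32979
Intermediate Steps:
H = 1/188 ≈ 0.0053191
j(S) = 1/(-11 + S)
q = -1/188 (q = -1*1/188 = -1/188 ≈ -0.0053191)
q*(1/j(-3) + (75 + 1)) = -(1/(1/(-11 - 3)) + (75 + 1))/188 = -(1/(1/(-14)) + 76)/188 = -(1/(-1/14) + 76)/188 = -(-14 + 76)/188 = -1/188*62 = -31/94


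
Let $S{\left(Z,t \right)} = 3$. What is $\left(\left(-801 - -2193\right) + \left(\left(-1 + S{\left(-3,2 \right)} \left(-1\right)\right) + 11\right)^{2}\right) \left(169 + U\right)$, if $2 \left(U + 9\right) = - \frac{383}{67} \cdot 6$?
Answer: $\frac{13791811}{67} \approx 2.0585 \cdot 10^{5}$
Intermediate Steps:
$U = - \frac{1752}{67}$ ($U = -9 + \frac{- \frac{383}{67} \cdot 6}{2} = -9 + \frac{\left(-383\right) \frac{1}{67} \cdot 6}{2} = -9 + \frac{\left(- \frac{383}{67}\right) 6}{2} = -9 + \frac{1}{2} \left(- \frac{2298}{67}\right) = -9 - \frac{1149}{67} = - \frac{1752}{67} \approx -26.149$)
$\left(\left(-801 - -2193\right) + \left(\left(-1 + S{\left(-3,2 \right)} \left(-1\right)\right) + 11\right)^{2}\right) \left(169 + U\right) = \left(\left(-801 - -2193\right) + \left(\left(-1 + 3 \left(-1\right)\right) + 11\right)^{2}\right) \left(169 - \frac{1752}{67}\right) = \left(\left(-801 + 2193\right) + \left(\left(-1 - 3\right) + 11\right)^{2}\right) \frac{9571}{67} = \left(1392 + \left(-4 + 11\right)^{2}\right) \frac{9571}{67} = \left(1392 + 7^{2}\right) \frac{9571}{67} = \left(1392 + 49\right) \frac{9571}{67} = 1441 \cdot \frac{9571}{67} = \frac{13791811}{67}$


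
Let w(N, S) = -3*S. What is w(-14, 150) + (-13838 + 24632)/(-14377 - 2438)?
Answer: -2525848/5605 ≈ -450.64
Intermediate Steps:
w(-14, 150) + (-13838 + 24632)/(-14377 - 2438) = -3*150 + (-13838 + 24632)/(-14377 - 2438) = -450 + 10794/(-16815) = -450 + 10794*(-1/16815) = -450 - 3598/5605 = -2525848/5605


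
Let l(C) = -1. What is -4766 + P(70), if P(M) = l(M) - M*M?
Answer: -9667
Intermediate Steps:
P(M) = -1 - M² (P(M) = -1 - M*M = -1 - M²)
-4766 + P(70) = -4766 + (-1 - 1*70²) = -4766 + (-1 - 1*4900) = -4766 + (-1 - 4900) = -4766 - 4901 = -9667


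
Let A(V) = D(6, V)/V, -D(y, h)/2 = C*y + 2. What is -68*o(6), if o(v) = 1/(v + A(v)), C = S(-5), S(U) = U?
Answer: -102/23 ≈ -4.4348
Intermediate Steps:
C = -5
D(y, h) = -4 + 10*y (D(y, h) = -2*(-5*y + 2) = -2*(2 - 5*y) = -4 + 10*y)
A(V) = 56/V (A(V) = (-4 + 10*6)/V = (-4 + 60)/V = 56/V)
o(v) = 1/(v + 56/v)
-68*o(6) = -408/(56 + 6**2) = -408/(56 + 36) = -408/92 = -68*3/46 = -102/23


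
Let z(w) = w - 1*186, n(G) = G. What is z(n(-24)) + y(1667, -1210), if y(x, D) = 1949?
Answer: 1739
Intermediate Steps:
z(w) = -186 + w (z(w) = w - 186 = -186 + w)
z(n(-24)) + y(1667, -1210) = (-186 - 24) + 1949 = -210 + 1949 = 1739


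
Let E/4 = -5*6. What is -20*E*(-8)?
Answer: -19200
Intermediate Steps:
E = -120 (E = 4*(-5*6) = 4*(-30) = -120)
-20*E*(-8) = -20*(-120)*(-8) = 2400*(-8) = -19200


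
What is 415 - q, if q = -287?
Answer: 702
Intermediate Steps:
415 - q = 415 - 1*(-287) = 415 + 287 = 702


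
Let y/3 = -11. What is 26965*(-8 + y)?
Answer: -1105565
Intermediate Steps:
y = -33 (y = 3*(-11) = -33)
26965*(-8 + y) = 26965*(-8 - 33) = 26965*(-41) = -1105565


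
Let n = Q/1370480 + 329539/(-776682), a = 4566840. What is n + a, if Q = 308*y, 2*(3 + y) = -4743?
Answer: 1215266863499914927/266106786840 ≈ 4.5668e+6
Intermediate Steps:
y = -4749/2 (y = -3 + (½)*(-4743) = -3 - 4743/2 = -4749/2 ≈ -2374.5)
Q = -731346 (Q = 308*(-4749/2) = -731346)
n = -254912470673/266106786840 (n = -731346/1370480 + 329539/(-776682) = -731346*1/1370480 + 329539*(-1/776682) = -365673/685240 - 329539/776682 = -254912470673/266106786840 ≈ -0.95793)
n + a = -254912470673/266106786840 + 4566840 = 1215266863499914927/266106786840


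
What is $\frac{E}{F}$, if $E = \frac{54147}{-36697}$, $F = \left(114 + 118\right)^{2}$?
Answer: $- \frac{54147}{1975179328} \approx -2.7414 \cdot 10^{-5}$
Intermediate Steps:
$F = 53824$ ($F = 232^{2} = 53824$)
$E = - \frac{54147}{36697}$ ($E = 54147 \left(- \frac{1}{36697}\right) = - \frac{54147}{36697} \approx -1.4755$)
$\frac{E}{F} = - \frac{54147}{36697 \cdot 53824} = \left(- \frac{54147}{36697}\right) \frac{1}{53824} = - \frac{54147}{1975179328}$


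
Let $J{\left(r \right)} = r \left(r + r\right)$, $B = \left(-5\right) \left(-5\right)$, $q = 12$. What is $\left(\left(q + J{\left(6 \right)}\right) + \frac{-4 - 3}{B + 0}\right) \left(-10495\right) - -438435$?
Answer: $- \frac{2201032}{5} \approx -4.4021 \cdot 10^{5}$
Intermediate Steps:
$B = 25$
$J{\left(r \right)} = 2 r^{2}$ ($J{\left(r \right)} = r 2 r = 2 r^{2}$)
$\left(\left(q + J{\left(6 \right)}\right) + \frac{-4 - 3}{B + 0}\right) \left(-10495\right) - -438435 = \left(\left(12 + 2 \cdot 6^{2}\right) + \frac{-4 - 3}{25 + 0}\right) \left(-10495\right) - -438435 = \left(\left(12 + 2 \cdot 36\right) - \frac{7}{25}\right) \left(-10495\right) + 438435 = \left(\left(12 + 72\right) - \frac{7}{25}\right) \left(-10495\right) + 438435 = \left(84 - \frac{7}{25}\right) \left(-10495\right) + 438435 = \frac{2093}{25} \left(-10495\right) + 438435 = - \frac{4393207}{5} + 438435 = - \frac{2201032}{5}$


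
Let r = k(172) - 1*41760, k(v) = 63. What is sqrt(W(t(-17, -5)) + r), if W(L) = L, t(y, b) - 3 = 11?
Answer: I*sqrt(41683) ≈ 204.16*I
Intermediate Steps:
t(y, b) = 14 (t(y, b) = 3 + 11 = 14)
r = -41697 (r = 63 - 1*41760 = 63 - 41760 = -41697)
sqrt(W(t(-17, -5)) + r) = sqrt(14 - 41697) = sqrt(-41683) = I*sqrt(41683)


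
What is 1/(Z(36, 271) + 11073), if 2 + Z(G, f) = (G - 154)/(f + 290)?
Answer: 561/6210713 ≈ 9.0328e-5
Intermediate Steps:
Z(G, f) = -2 + (-154 + G)/(290 + f) (Z(G, f) = -2 + (G - 154)/(f + 290) = -2 + (-154 + G)/(290 + f))
1/(Z(36, 271) + 11073) = 1/((-734 + 36 - 2*271)/(290 + 271) + 11073) = 1/((-734 + 36 - 542)/561 + 11073) = 1/((1/561)*(-1240) + 11073) = 1/(-1240/561 + 11073) = 1/(6210713/561) = 561/6210713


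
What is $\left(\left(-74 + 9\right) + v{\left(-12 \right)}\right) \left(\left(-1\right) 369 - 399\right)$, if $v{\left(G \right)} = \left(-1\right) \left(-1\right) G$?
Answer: $59136$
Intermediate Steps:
$v{\left(G \right)} = G$ ($v{\left(G \right)} = 1 G = G$)
$\left(\left(-74 + 9\right) + v{\left(-12 \right)}\right) \left(\left(-1\right) 369 - 399\right) = \left(\left(-74 + 9\right) - 12\right) \left(\left(-1\right) 369 - 399\right) = \left(-65 - 12\right) \left(-369 - 399\right) = \left(-77\right) \left(-768\right) = 59136$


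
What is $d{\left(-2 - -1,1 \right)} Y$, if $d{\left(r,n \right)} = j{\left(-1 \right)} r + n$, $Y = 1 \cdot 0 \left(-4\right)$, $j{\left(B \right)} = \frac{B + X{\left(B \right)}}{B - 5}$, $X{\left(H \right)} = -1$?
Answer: $0$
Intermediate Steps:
$j{\left(B \right)} = \frac{-1 + B}{-5 + B}$ ($j{\left(B \right)} = \frac{B - 1}{B - 5} = \frac{-1 + B}{-5 + B}$)
$Y = 0$ ($Y = 0 \left(-4\right) = 0$)
$d{\left(r,n \right)} = n + \frac{r}{3}$ ($d{\left(r,n \right)} = \frac{-1 - 1}{-5 - 1} r + n = \frac{1}{-6} \left(-2\right) r + n = \left(- \frac{1}{6}\right) \left(-2\right) r + n = \frac{r}{3} + n = n + \frac{r}{3}$)
$d{\left(-2 - -1,1 \right)} Y = \left(1 + \frac{-2 - -1}{3}\right) 0 = \left(1 + \frac{-2 + 1}{3}\right) 0 = \left(1 + \frac{1}{3} \left(-1\right)\right) 0 = \left(1 - \frac{1}{3}\right) 0 = \frac{2}{3} \cdot 0 = 0$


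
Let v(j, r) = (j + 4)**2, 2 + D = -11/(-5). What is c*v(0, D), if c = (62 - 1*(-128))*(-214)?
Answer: -650560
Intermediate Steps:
D = 1/5 (D = -2 - 11/(-5) = -2 - 11*(-1/5) = -2 + 11/5 = 1/5 ≈ 0.20000)
v(j, r) = (4 + j)**2
c = -40660 (c = (62 + 128)*(-214) = 190*(-214) = -40660)
c*v(0, D) = -40660*(4 + 0)**2 = -40660*4**2 = -40660*16 = -650560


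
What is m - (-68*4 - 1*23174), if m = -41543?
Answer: -18097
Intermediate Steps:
m - (-68*4 - 1*23174) = -41543 - (-68*4 - 1*23174) = -41543 - (-272 - 23174) = -41543 - 1*(-23446) = -41543 + 23446 = -18097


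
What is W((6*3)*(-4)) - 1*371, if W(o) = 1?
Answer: -370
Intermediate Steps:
W((6*3)*(-4)) - 1*371 = 1 - 1*371 = 1 - 371 = -370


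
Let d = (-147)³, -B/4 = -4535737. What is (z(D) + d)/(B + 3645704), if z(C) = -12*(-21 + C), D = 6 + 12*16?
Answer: -1059549/7262884 ≈ -0.14589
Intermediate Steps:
B = 18142948 (B = -4*(-4535737) = 18142948)
D = 198 (D = 6 + 192 = 198)
z(C) = 252 - 12*C
d = -3176523
(z(D) + d)/(B + 3645704) = ((252 - 12*198) - 3176523)/(18142948 + 3645704) = ((252 - 2376) - 3176523)/21788652 = (-2124 - 3176523)*(1/21788652) = -3178647*1/21788652 = -1059549/7262884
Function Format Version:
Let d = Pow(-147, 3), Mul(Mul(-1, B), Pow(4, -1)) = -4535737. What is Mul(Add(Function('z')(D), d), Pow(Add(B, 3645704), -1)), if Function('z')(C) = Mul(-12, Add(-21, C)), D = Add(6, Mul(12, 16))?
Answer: Rational(-1059549, 7262884) ≈ -0.14589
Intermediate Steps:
B = 18142948 (B = Mul(-4, -4535737) = 18142948)
D = 198 (D = Add(6, 192) = 198)
Function('z')(C) = Add(252, Mul(-12, C))
d = -3176523
Mul(Add(Function('z')(D), d), Pow(Add(B, 3645704), -1)) = Mul(Add(Add(252, Mul(-12, 198)), -3176523), Pow(Add(18142948, 3645704), -1)) = Mul(Add(Add(252, -2376), -3176523), Pow(21788652, -1)) = Mul(Add(-2124, -3176523), Rational(1, 21788652)) = Mul(-3178647, Rational(1, 21788652)) = Rational(-1059549, 7262884)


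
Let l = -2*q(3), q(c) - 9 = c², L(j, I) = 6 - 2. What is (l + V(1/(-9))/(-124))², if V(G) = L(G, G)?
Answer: 1247689/961 ≈ 1298.3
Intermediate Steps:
L(j, I) = 4
V(G) = 4
q(c) = 9 + c²
l = -36 (l = -2*(9 + 3²) = -2*(9 + 9) = -2*18 = -36)
(l + V(1/(-9))/(-124))² = (-36 + 4/(-124))² = (-36 + 4*(-1/124))² = (-36 - 1/31)² = (-1117/31)² = 1247689/961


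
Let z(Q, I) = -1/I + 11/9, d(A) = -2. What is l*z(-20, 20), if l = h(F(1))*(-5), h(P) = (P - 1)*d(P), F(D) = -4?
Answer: -1055/18 ≈ -58.611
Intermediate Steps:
h(P) = 2 - 2*P (h(P) = (P - 1)*(-2) = (-1 + P)*(-2) = 2 - 2*P)
z(Q, I) = 11/9 - 1/I (z(Q, I) = -1/I + 11*(1/9) = -1/I + 11/9 = 11/9 - 1/I)
l = -50 (l = (2 - 2*(-4))*(-5) = (2 + 8)*(-5) = 10*(-5) = -50)
l*z(-20, 20) = -50*(11/9 - 1/20) = -50*211/180 = -1055/18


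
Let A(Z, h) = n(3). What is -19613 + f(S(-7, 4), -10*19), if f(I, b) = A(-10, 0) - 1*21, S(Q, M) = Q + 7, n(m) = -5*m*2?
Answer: -19664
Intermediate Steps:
n(m) = -10*m
A(Z, h) = -30 (A(Z, h) = -10*3 = -30)
S(Q, M) = 7 + Q
f(I, b) = -51 (f(I, b) = -30 - 1*21 = -30 - 21 = -51)
-19613 + f(S(-7, 4), -10*19) = -19613 - 51 = -19664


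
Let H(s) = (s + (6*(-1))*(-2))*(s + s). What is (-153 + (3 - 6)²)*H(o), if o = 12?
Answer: -82944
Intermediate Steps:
H(s) = 2*s*(12 + s) (H(s) = (s - 6*(-2))*(2*s) = (s + 12)*(2*s) = (12 + s)*(2*s) = 2*s*(12 + s))
(-153 + (3 - 6)²)*H(o) = (-153 + (3 - 6)²)*(2*12*(12 + 12)) = (-153 + (-3)²)*(2*12*24) = (-153 + 9)*576 = -144*576 = -82944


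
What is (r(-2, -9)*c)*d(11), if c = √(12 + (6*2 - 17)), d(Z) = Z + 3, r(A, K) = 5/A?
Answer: -35*√7 ≈ -92.601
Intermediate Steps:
d(Z) = 3 + Z
c = √7 (c = √(12 + (12 - 17)) = √(12 - 5) = √7 ≈ 2.6458)
(r(-2, -9)*c)*d(11) = ((5/(-2))*√7)*(3 + 11) = ((5*(-½))*√7)*14 = -5*√7/2*14 = -35*√7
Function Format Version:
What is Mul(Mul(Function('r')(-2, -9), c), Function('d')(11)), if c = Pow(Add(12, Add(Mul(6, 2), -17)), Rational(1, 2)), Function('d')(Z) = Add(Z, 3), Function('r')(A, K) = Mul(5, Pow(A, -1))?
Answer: Mul(-35, Pow(7, Rational(1, 2))) ≈ -92.601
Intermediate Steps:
Function('d')(Z) = Add(3, Z)
c = Pow(7, Rational(1, 2)) (c = Pow(Add(12, Add(12, -17)), Rational(1, 2)) = Pow(Add(12, -5), Rational(1, 2)) = Pow(7, Rational(1, 2)) ≈ 2.6458)
Mul(Mul(Function('r')(-2, -9), c), Function('d')(11)) = Mul(Mul(Mul(5, Pow(-2, -1)), Pow(7, Rational(1, 2))), Add(3, 11)) = Mul(Mul(Mul(5, Rational(-1, 2)), Pow(7, Rational(1, 2))), 14) = Mul(Mul(Rational(-5, 2), Pow(7, Rational(1, 2))), 14) = Mul(-35, Pow(7, Rational(1, 2)))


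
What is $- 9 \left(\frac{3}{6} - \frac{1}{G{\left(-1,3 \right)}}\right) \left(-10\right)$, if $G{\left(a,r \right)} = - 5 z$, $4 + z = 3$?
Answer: $27$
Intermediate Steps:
$z = -1$ ($z = -4 + 3 = -1$)
$G{\left(a,r \right)} = 5$ ($G{\left(a,r \right)} = \left(-5\right) \left(-1\right) = 5$)
$- 9 \left(\frac{3}{6} - \frac{1}{G{\left(-1,3 \right)}}\right) \left(-10\right) = - 9 \left(\frac{3}{6} - \frac{1}{5}\right) \left(-10\right) = - 9 \left(3 \cdot \frac{1}{6} - \frac{1}{5}\right) \left(-10\right) = - 9 \left(\frac{1}{2} - \frac{1}{5}\right) \left(-10\right) = \left(-9\right) \frac{3}{10} \left(-10\right) = \left(- \frac{27}{10}\right) \left(-10\right) = 27$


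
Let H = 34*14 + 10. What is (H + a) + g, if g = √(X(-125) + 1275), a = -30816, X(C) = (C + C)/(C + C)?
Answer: -30330 + 2*√319 ≈ -30294.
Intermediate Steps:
X(C) = 1 (X(C) = (2*C)/((2*C)) = (2*C)*(1/(2*C)) = 1)
g = 2*√319 (g = √(1 + 1275) = √1276 = 2*√319 ≈ 35.721)
H = 486 (H = 476 + 10 = 486)
(H + a) + g = (486 - 30816) + 2*√319 = -30330 + 2*√319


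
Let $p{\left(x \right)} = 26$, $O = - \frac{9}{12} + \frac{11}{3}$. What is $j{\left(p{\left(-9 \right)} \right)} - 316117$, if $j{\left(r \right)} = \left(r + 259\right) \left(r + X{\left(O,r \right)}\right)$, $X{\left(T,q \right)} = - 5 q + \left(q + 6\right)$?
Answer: $-336637$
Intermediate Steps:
$O = \frac{35}{12}$ ($O = \left(-9\right) \frac{1}{12} + 11 \cdot \frac{1}{3} = - \frac{3}{4} + \frac{11}{3} = \frac{35}{12} \approx 2.9167$)
$X{\left(T,q \right)} = 6 - 4 q$ ($X{\left(T,q \right)} = - 5 q + \left(6 + q\right) = 6 - 4 q$)
$j{\left(r \right)} = \left(6 - 3 r\right) \left(259 + r\right)$ ($j{\left(r \right)} = \left(r + 259\right) \left(r - \left(-6 + 4 r\right)\right) = \left(259 + r\right) \left(6 - 3 r\right) = \left(6 - 3 r\right) \left(259 + r\right)$)
$j{\left(p{\left(-9 \right)} \right)} - 316117 = \left(1554 - 20046 - 3 \cdot 26^{2}\right) - 316117 = \left(1554 - 20046 - 2028\right) - 316117 = -20520 - 316117 = -336637$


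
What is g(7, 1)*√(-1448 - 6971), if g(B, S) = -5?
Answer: -5*I*√8419 ≈ -458.78*I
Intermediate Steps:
g(7, 1)*√(-1448 - 6971) = -5*√(-1448 - 6971) = -5*I*√8419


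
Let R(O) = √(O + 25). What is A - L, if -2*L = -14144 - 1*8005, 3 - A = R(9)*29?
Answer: -22143/2 - 29*√34 ≈ -11241.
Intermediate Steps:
R(O) = √(25 + O)
A = 3 - 29*√34 (A = 3 - √(25 + 9)*29 = 3 - √34*29 = 3 - 29*√34 ≈ -166.10)
L = 22149/2 (L = -(-14144 - 1*8005)/2 = -(-14144 - 8005)/2 = -½*(-22149) = 22149/2 ≈ 11075.)
A - L = (3 - 29*√34) - 1*22149/2 = (3 - 29*√34) - 22149/2 = -22143/2 - 29*√34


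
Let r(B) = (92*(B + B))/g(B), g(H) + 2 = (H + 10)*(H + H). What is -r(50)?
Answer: -4600/2999 ≈ -1.5338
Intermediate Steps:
g(H) = -2 + 2*H*(10 + H) (g(H) = -2 + (H + 10)*(H + H) = -2 + (10 + H)*(2*H) = -2 + 2*H*(10 + H))
r(B) = 184*B/(-2 + 2*B² + 20*B) (r(B) = (92*(B + B))/(-2 + 2*B² + 20*B) = (92*(2*B))/(-2 + 2*B² + 20*B) = (184*B)/(-2 + 2*B² + 20*B) = 184*B/(-2 + 2*B² + 20*B))
-r(50) = -92*50/(-1 + 50² + 10*50) = -92*50/(-1 + 2500 + 500) = -92*50/2999 = -1*4600/2999 = -4600/2999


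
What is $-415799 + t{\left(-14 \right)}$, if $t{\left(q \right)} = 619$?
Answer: $-415180$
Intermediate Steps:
$-415799 + t{\left(-14 \right)} = -415799 + 619 = -415180$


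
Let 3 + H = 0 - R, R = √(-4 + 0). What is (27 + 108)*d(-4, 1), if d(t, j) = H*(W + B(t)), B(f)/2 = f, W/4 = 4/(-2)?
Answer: 6480 + 4320*I ≈ 6480.0 + 4320.0*I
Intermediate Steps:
W = -8 (W = 4*(4/(-2)) = 4*(4*(-½)) = 4*(-2) = -8)
B(f) = 2*f
R = 2*I (R = √(-4) = 2*I ≈ 2.0*I)
H = -3 - 2*I (H = -3 + (0 - 2*I) = -3 - 2*I ≈ -3.0 - 2.0*I)
d(t, j) = (-8 + 2*t)*(-3 - 2*I) (d(t, j) = (-3 - 2*I)*(-8 + 2*t) = (-8 + 2*t)*(-3 - 2*I))
(27 + 108)*d(-4, 1) = (27 + 108)*(-2*(-4 - 4)*(3 + 2*I)) = 135*(-2*(-8)*(3 + 2*I)) = 135*(48 + 32*I) = 6480 + 4320*I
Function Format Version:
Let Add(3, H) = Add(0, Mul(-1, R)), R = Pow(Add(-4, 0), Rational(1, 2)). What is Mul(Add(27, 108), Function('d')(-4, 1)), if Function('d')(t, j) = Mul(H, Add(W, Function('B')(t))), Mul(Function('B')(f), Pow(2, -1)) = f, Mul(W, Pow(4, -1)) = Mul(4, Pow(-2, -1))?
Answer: Add(6480, Mul(4320, I)) ≈ Add(6480.0, Mul(4320.0, I))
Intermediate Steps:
W = -8 (W = Mul(4, Mul(4, Pow(-2, -1))) = Mul(4, Mul(4, Rational(-1, 2))) = Mul(4, -2) = -8)
Function('B')(f) = Mul(2, f)
R = Mul(2, I) (R = Pow(-4, Rational(1, 2)) = Mul(2, I) ≈ Mul(2.0000, I))
H = Add(-3, Mul(-2, I)) (H = Add(-3, Add(0, Mul(-1, Mul(2, I)))) = Add(-3, Add(0, Mul(-2, I))) = Add(-3, Mul(-2, I)) ≈ Add(-3.0000, Mul(-2.0000, I)))
Function('d')(t, j) = Mul(Add(-8, Mul(2, t)), Add(-3, Mul(-2, I))) (Function('d')(t, j) = Mul(Add(-3, Mul(-2, I)), Add(-8, Mul(2, t))) = Mul(Add(-8, Mul(2, t)), Add(-3, Mul(-2, I))))
Mul(Add(27, 108), Function('d')(-4, 1)) = Mul(Add(27, 108), Mul(-2, Add(-4, -4), Add(3, Mul(2, I)))) = Mul(135, Mul(-2, -8, Add(3, Mul(2, I)))) = Mul(135, Add(48, Mul(32, I))) = Add(6480, Mul(4320, I))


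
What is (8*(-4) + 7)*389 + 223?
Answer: -9502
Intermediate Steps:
(8*(-4) + 7)*389 + 223 = (-32 + 7)*389 + 223 = -25*389 + 223 = -9725 + 223 = -9502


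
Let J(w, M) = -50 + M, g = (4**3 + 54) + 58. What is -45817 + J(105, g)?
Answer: -45691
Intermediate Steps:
g = 176 (g = (64 + 54) + 58 = 118 + 58 = 176)
-45817 + J(105, g) = -45817 + (-50 + 176) = -45817 + 126 = -45691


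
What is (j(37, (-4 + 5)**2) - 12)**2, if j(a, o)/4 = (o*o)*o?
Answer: 64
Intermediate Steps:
j(a, o) = 4*o**3 (j(a, o) = 4*((o*o)*o) = 4*(o**2*o) = 4*o**3)
(j(37, (-4 + 5)**2) - 12)**2 = (4*((-4 + 5)**2)**3 - 12)**2 = (4*(1**2)**3 - 12)**2 = (4*1**3 - 12)**2 = (4*1 - 12)**2 = (4 - 12)**2 = (-8)**2 = 64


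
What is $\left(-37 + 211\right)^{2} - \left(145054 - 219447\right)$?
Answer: $104669$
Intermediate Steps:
$\left(-37 + 211\right)^{2} - \left(145054 - 219447\right) = 174^{2} - -74393 = 30276 + 74393 = 104669$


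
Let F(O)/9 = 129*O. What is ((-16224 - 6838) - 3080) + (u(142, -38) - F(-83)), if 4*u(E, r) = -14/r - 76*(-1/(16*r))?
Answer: 42694405/608 ≈ 70221.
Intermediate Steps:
F(O) = 1161*O (F(O) = 9*(129*O) = 1161*O)
u(E, r) = -37/(16*r) (u(E, r) = (-14/r - 76*(-1/(16*r)))/4 = (-14/r - (-19)/(4*r))/4 = (-14/r + 19/(4*r))/4 = (-37/(4*r))/4 = -37/(16*r))
((-16224 - 6838) - 3080) + (u(142, -38) - F(-83)) = ((-16224 - 6838) - 3080) + (-37/16/(-38) - 1161*(-83)) = (-23062 - 3080) + (-37/16*(-1/38) - 1*(-96363)) = -26142 + (37/608 + 96363) = -26142 + 58588741/608 = 42694405/608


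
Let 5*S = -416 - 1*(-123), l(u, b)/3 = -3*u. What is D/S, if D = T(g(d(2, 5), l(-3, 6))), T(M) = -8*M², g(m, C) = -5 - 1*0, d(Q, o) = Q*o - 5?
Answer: 1000/293 ≈ 3.4130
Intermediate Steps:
l(u, b) = -9*u (l(u, b) = 3*(-3*u) = -9*u)
d(Q, o) = -5 + Q*o
g(m, C) = -5 (g(m, C) = -5 + 0 = -5)
S = -293/5 (S = (-416 - 1*(-123))/5 = (-416 + 123)/5 = (⅕)*(-293) = -293/5 ≈ -58.600)
D = -200 (D = -8*(-5)² = -8*25 = -200)
D/S = -200/(-293/5) = -200*(-5/293) = 1000/293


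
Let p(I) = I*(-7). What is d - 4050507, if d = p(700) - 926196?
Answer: -4981603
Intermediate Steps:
p(I) = -7*I
d = -931096 (d = -7*700 - 926196 = -4900 - 926196 = -931096)
d - 4050507 = -931096 - 4050507 = -4981603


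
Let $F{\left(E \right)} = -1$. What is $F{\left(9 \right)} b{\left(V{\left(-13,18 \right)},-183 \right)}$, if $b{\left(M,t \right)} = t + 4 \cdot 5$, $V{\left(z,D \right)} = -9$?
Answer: $163$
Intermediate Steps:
$b{\left(M,t \right)} = 20 + t$ ($b{\left(M,t \right)} = t + 20 = 20 + t$)
$F{\left(9 \right)} b{\left(V{\left(-13,18 \right)},-183 \right)} = - (20 - 183) = \left(-1\right) \left(-163\right) = 163$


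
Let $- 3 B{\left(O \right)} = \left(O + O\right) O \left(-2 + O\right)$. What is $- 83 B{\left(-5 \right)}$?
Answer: $- \frac{29050}{3} \approx -9683.3$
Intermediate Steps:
$B{\left(O \right)} = - \frac{2 O^{2} \left(-2 + O\right)}{3}$ ($B{\left(O \right)} = - \frac{\left(O + O\right) O \left(-2 + O\right)}{3} = - \frac{2 O O \left(-2 + O\right)}{3} = - \frac{2 O^{2} \left(-2 + O\right)}{3}$)
$- 83 B{\left(-5 \right)} = - 83 \frac{2 \left(-5\right)^{2} \left(2 - -5\right)}{3} = - 83 \cdot \frac{2}{3} \cdot 25 \left(2 + 5\right) = - 83 \cdot \frac{2}{3} \cdot 25 \cdot 7 = \left(-83\right) \frac{350}{3} = - \frac{29050}{3}$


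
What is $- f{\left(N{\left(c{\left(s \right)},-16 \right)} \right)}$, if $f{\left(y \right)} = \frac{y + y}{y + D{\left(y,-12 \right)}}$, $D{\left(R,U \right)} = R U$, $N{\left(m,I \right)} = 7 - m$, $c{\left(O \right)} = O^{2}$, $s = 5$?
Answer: $\frac{2}{11} \approx 0.18182$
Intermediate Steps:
$f{\left(y \right)} = - \frac{2}{11}$ ($f{\left(y \right)} = \frac{y + y}{y + y \left(-12\right)} = \frac{2 y}{y - 12 y} = \frac{2 y}{\left(-11\right) y} = 2 y \left(- \frac{1}{11 y}\right) = - \frac{2}{11}$)
$- f{\left(N{\left(c{\left(s \right)},-16 \right)} \right)} = \left(-1\right) \left(- \frac{2}{11}\right) = \frac{2}{11}$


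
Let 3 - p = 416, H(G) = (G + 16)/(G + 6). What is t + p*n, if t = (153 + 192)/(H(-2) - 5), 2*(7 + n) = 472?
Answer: -94807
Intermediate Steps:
H(G) = (16 + G)/(6 + G)
n = 229 (n = -7 + (½)*472 = -7 + 236 = 229)
p = -413 (p = 3 - 1*416 = 3 - 416 = -413)
t = -230 (t = (153 + 192)/((16 - 2)/(6 - 2) - 5) = 345/(14/4 - 5) = 345/((¼)*14 - 5) = 345/(7/2 - 5) = 345/(-3/2) = 345*(-⅔) = -230)
t + p*n = -230 - 413*229 = -230 - 94577 = -94807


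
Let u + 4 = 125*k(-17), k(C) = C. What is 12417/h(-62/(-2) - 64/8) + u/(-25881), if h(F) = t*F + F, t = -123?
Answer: -315390403/72622086 ≈ -4.3429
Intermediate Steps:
h(F) = -122*F (h(F) = -123*F + F = -122*F)
u = -2129 (u = -4 + 125*(-17) = -4 - 2125 = -2129)
12417/h(-62/(-2) - 64/8) + u/(-25881) = 12417/((-122*(-62/(-2) - 64/8))) - 2129/(-25881) = 12417/((-122*(-62*(-½) - 64*⅛))) - 2129*(-1/25881) = 12417/((-122*(31 - 8))) + 2129/25881 = 12417/((-122*23)) + 2129/25881 = 12417/(-2806) + 2129/25881 = 12417*(-1/2806) + 2129/25881 = -12417/2806 + 2129/25881 = -315390403/72622086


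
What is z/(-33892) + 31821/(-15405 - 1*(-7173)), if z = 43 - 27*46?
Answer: -89050597/23249912 ≈ -3.8301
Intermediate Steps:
z = -1199 (z = 43 - 1242 = -1199)
z/(-33892) + 31821/(-15405 - 1*(-7173)) = -1199/(-33892) + 31821/(-15405 - 1*(-7173)) = -1199*(-1/33892) + 31821/(-15405 + 7173) = 1199/33892 + 31821/(-8232) = 1199/33892 + 31821*(-1/8232) = 1199/33892 - 10607/2744 = -89050597/23249912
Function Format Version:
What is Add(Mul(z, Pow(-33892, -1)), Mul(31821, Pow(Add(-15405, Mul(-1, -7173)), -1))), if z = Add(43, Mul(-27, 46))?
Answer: Rational(-89050597, 23249912) ≈ -3.8301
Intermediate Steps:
z = -1199 (z = Add(43, -1242) = -1199)
Add(Mul(z, Pow(-33892, -1)), Mul(31821, Pow(Add(-15405, Mul(-1, -7173)), -1))) = Add(Mul(-1199, Pow(-33892, -1)), Mul(31821, Pow(Add(-15405, Mul(-1, -7173)), -1))) = Add(Mul(-1199, Rational(-1, 33892)), Mul(31821, Pow(Add(-15405, 7173), -1))) = Add(Rational(1199, 33892), Mul(31821, Pow(-8232, -1))) = Add(Rational(1199, 33892), Mul(31821, Rational(-1, 8232))) = Add(Rational(1199, 33892), Rational(-10607, 2744)) = Rational(-89050597, 23249912)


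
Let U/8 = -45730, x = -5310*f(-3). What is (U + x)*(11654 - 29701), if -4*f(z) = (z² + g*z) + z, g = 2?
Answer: 6602314480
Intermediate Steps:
f(z) = -3*z/4 - z²/4 (f(z) = -((z² + 2*z) + z)/4 = -(z² + 3*z)/4 = -3*z/4 - z²/4)
x = 0 (x = -(-2655)*(-3)*(3 - 3)/2 = -(-2655)*(-3)*0/2 = -5310*0 = 0)
U = -365840 (U = 8*(-45730) = -365840)
(U + x)*(11654 - 29701) = (-365840 + 0)*(11654 - 29701) = -365840*(-18047) = 6602314480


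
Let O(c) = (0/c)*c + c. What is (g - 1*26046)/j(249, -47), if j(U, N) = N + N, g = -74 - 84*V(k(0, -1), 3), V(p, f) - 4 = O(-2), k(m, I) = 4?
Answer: 13144/47 ≈ 279.66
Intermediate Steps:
O(c) = c (O(c) = 0*c + c = 0 + c = c)
V(p, f) = 2 (V(p, f) = 4 - 2 = 2)
g = -242 (g = -74 - 84*2 = -74 - 168 = -242)
j(U, N) = 2*N
(g - 1*26046)/j(249, -47) = (-242 - 1*26046)/((2*(-47))) = (-242 - 26046)/(-94) = -26288*(-1/94) = 13144/47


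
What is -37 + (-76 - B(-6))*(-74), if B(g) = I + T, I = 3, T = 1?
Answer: 5883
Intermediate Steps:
B(g) = 4 (B(g) = 3 + 1 = 4)
-37 + (-76 - B(-6))*(-74) = -37 + (-76 - 1*4)*(-74) = -37 + (-76 - 4)*(-74) = -37 - 80*(-74) = -37 + 5920 = 5883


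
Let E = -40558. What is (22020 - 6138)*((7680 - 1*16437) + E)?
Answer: -783220830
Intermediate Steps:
(22020 - 6138)*((7680 - 1*16437) + E) = (22020 - 6138)*((7680 - 1*16437) - 40558) = 15882*((7680 - 16437) - 40558) = 15882*(-8757 - 40558) = 15882*(-49315) = -783220830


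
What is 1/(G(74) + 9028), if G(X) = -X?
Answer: 1/8954 ≈ 0.00011168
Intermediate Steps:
1/(G(74) + 9028) = 1/(-1*74 + 9028) = 1/(-74 + 9028) = 1/8954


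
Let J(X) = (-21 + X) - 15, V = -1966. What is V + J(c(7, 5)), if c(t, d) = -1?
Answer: -2003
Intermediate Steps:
J(X) = -36 + X
V + J(c(7, 5)) = -1966 + (-36 - 1) = -1966 - 37 = -2003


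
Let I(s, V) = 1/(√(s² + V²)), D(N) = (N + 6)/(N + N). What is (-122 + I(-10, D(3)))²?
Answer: 6087560/409 - 488*√409/409 ≈ 14860.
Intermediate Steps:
D(N) = (6 + N)/(2*N) (D(N) = (6 + N)/((2*N)) = (6 + N)*(1/(2*N)) = (6 + N)/(2*N))
I(s, V) = (V² + s²)^(-½) (I(s, V) = 1/(√(V² + s²)) = (V² + s²)^(-½))
(-122 + I(-10, D(3)))² = (-122 + (((½)*(6 + 3)/3)² + (-10)²)^(-½))² = (-122 + (((½)*(⅓)*9)² + 100)^(-½))² = (-122 + ((3/2)² + 100)^(-½))² = (-122 + (9/4 + 100)^(-½))² = (-122 + (409/4)^(-½))² = (-122 + 2*√409/409)²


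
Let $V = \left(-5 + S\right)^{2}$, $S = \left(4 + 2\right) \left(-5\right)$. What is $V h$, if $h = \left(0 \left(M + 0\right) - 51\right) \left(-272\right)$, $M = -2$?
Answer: $16993200$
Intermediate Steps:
$S = -30$ ($S = 6 \left(-5\right) = -30$)
$h = 13872$ ($h = \left(0 \left(-2 + 0\right) - 51\right) \left(-272\right) = \left(0 \left(-2\right) - 51\right) \left(-272\right) = \left(0 - 51\right) \left(-272\right) = \left(-51\right) \left(-272\right) = 13872$)
$V = 1225$ ($V = \left(-5 - 30\right)^{2} = \left(-35\right)^{2} = 1225$)
$V h = 1225 \cdot 13872 = 16993200$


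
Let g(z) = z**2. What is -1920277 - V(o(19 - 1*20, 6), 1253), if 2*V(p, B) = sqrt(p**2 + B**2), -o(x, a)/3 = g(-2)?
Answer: -1920277 - sqrt(1570153)/2 ≈ -1.9209e+6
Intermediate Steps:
o(x, a) = -12 (o(x, a) = -3*(-2)**2 = -3*4 = -12)
V(p, B) = sqrt(B**2 + p**2)/2 (V(p, B) = sqrt(p**2 + B**2)/2 = sqrt(B**2 + p**2)/2)
-1920277 - V(o(19 - 1*20, 6), 1253) = -1920277 - sqrt(1253**2 + (-12)**2)/2 = -1920277 - sqrt(1570009 + 144)/2 = -1920277 - sqrt(1570153)/2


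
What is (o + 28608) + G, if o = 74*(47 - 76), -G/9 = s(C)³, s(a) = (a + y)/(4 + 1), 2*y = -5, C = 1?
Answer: 26462243/1000 ≈ 26462.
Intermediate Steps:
y = -5/2 (y = (½)*(-5) = -5/2 ≈ -2.5000)
s(a) = -½ + a/5 (s(a) = (a - 5/2)/(4 + 1) = (-5/2 + a)/5 = (-5/2 + a)*(⅕) = -½ + a/5)
G = 243/1000 (G = -9*(-½ + (⅕)*1)³ = -9*(-½ + ⅕)³ = -9*(-3/10)³ = -9*(-27/1000) = 243/1000 ≈ 0.24300)
o = -2146 (o = 74*(-29) = -2146)
(o + 28608) + G = (-2146 + 28608) + 243/1000 = 26462 + 243/1000 = 26462243/1000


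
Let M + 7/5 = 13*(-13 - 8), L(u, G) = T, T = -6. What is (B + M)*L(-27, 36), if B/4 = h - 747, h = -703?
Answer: 182232/5 ≈ 36446.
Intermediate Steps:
L(u, G) = -6
B = -5800 (B = 4*(-703 - 747) = 4*(-1450) = -5800)
M = -1372/5 (M = -7/5 + 13*(-13 - 8) = -7/5 + 13*(-21) = -7/5 - 273 = -1372/5 ≈ -274.40)
(B + M)*L(-27, 36) = (-5800 - 1372/5)*(-6) = -30372/5*(-6) = 182232/5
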